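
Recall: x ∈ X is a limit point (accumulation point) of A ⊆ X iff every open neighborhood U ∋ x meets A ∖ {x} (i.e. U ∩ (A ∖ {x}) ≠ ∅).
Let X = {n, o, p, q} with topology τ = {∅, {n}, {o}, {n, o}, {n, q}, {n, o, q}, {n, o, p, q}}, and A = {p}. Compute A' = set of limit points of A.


A' = ∅

For each x ∈ X, list the open sets U ∈ τ with x ∈ U, then check whether U ∩ (A ∖ {x}) ≠ ∅ for every such U.
  x = n: open {n} ∋ x has {n} ∩ (A ∖ {n}) = ∅, so x is NOT a limit point.
  x = o: open {o} ∋ x has {o} ∩ (A ∖ {o}) = ∅, so x is NOT a limit point.
  x = p: open {n, o, p, q} ∋ x has {n, o, p, q} ∩ (A ∖ {p}) = ∅, so x is NOT a limit point.
  x = q: open {n, q} ∋ x has {n, q} ∩ (A ∖ {q}) = ∅, so x is NOT a limit point.
Collecting: A' = ∅.


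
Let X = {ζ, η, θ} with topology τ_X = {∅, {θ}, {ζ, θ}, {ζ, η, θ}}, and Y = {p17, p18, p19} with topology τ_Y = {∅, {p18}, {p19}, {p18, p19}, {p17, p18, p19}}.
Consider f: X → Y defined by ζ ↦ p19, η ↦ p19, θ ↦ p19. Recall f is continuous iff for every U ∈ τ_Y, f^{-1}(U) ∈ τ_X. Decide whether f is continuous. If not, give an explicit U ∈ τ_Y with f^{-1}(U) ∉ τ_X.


f IS continuous.

Compute f^{-1}(U) for each U ∈ τ_Y:
  U = ∅: f^{-1}(U) = ∅ ∈ τ_X ✓.
  U = {p18}: f^{-1}(U) = ∅ ∈ τ_X ✓.
  U = {p19}: f^{-1}(U) = {ζ, η, θ} ∈ τ_X ✓.
  U = {p18, p19}: f^{-1}(U) = {ζ, η, θ} ∈ τ_X ✓.
  U = {p17, p18, p19}: f^{-1}(U) = {ζ, η, θ} ∈ τ_X ✓.
Every preimage lies in τ_X, so f IS continuous.


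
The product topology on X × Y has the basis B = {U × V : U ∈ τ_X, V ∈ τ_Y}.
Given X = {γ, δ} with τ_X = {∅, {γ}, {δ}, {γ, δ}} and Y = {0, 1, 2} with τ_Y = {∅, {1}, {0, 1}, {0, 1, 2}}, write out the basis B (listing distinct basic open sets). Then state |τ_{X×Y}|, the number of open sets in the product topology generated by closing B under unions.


Basis B = {∅ × ∅, {γ} × {1}, {δ} × {1}, {γ} × {0, 1}, {γ, δ} × {1}, {δ} × {0, 1}, {γ} × {0, 1, 2}, {δ} × {0, 1, 2}, {γ, δ} × {0, 1}, {γ, δ} × {0, 1, 2}}; |τ_{X×Y}| = 16.

Enumerate products U × V with U ∈ τ_X, V ∈ τ_Y (deduplicated):
  ∅ × ∅ = {} (∅)
  {γ} × {1} = {(γ,1)}
  {δ} × {1} = {(δ,1)}
  {γ} × {0, 1} = {(γ,0), (γ,1)}
  {γ, δ} × {1} = {(γ,1), (δ,1)}
  {δ} × {0, 1} = {(δ,0), (δ,1)}
  {γ} × {0, 1, 2} = {(γ,0), (γ,1), (γ,2)}
  {δ} × {0, 1, 2} = {(δ,0), (δ,1), (δ,2)}
  {γ, δ} × {0, 1} = {(γ,0), (γ,1), (δ,0), (δ,1)}
  {γ, δ} × {0, 1, 2} = {(γ,0), (γ,1), (γ,2), (δ,0), (δ,1), (δ,2)}
These 10 distinct sets form the basis B.
Close under arbitrary unions to get τ_{X×Y}; counting gives |τ_{X×Y}| = 16.


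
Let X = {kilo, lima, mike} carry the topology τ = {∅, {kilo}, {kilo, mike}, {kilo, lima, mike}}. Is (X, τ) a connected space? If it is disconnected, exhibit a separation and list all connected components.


(X, τ) is connected.

Find clopen sets (U ∈ τ with X ∖ U ∈ τ):
  U = ∅, X ∖ U = {kilo, lima, mike} — both open, so U is clopen.
  U = {kilo, lima, mike}, X ∖ U = ∅ — both open, so U is clopen.
Only trivial clopens (∅ and X) exist, so (X, τ) is connected.
Compute connected components by grouping points that agree on all clopens:
  component: {kilo, lima, mike}


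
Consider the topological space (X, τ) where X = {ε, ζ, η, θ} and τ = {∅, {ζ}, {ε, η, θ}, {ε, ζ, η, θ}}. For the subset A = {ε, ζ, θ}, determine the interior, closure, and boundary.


int(A) = {ζ}, cl(A) = {ε, ζ, η, θ}, ∂A = {ε, η, θ}.

Closed sets in (X, τ) are complements of opens:
  closed(X, τ) = {∅, {ζ}, {ε, η, θ}, {ε, ζ, η, θ}}.
int(A) = ⋃ {U ∈ τ : U ⊆ A}. Opens contained in A: ∅, {ζ}.
Taking the union of these: int(A) = {ζ}.
cl(A) = ⋂ {C closed : A ⊆ C}. Closed sets containing A: {ε, ζ, η, θ}.
Intersecting these: cl(A) = {ε, ζ, η, θ}.
∂A = cl(A) ∖ int(A) = {ε, ζ, η, θ} ∖ {ζ} = {ε, η, θ}.


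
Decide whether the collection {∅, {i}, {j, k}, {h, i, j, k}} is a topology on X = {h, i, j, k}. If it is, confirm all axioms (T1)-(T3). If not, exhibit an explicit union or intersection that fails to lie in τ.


τ is NOT a topology on X.

Axiom (T1): ∅ ∈ τ? Yes; X ∈ τ? Yes.
Axiom (T2/T3): check pairwise unions and intersections of members of τ.
Counterexample for (T2): {i} ∪ {j, k} = {i, j, k} ∉ τ. Therefore τ is NOT a topology.


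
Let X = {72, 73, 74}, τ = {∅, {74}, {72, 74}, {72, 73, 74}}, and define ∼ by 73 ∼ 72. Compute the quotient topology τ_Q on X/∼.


X/∼ = {[72=73], [74]}; |τ_Q| = 3.

Equivalence classes: [72=73], [74].
Quotient map π: X → X/∼ sends 72 ↦ [72=73], 73 ↦ [72=73], 74 ↦ [74].
For each subset V ⊆ X/∼, compute π^{-1}(V) ⊆ X and check whether π^{-1}(V) ∈ τ. V is open in τ_Q iff π^{-1}(V) ∈ τ.
  V = {}: π^{-1}(V) = ∅ ∈ τ ✓.
  V = {[72=73]}: π^{-1}(V) = {72, 73} ∉ τ ✗.
  V = {[74]}: π^{-1}(V) = {74} ∈ τ ✓.
  V = {[72=73], [74]}: π^{-1}(V) = {72, 73, 74} ∈ τ ✓.
Open sets in the quotient: τ_Q = {{}, {[74]}, {[72=73], [74]}} (3 elements).


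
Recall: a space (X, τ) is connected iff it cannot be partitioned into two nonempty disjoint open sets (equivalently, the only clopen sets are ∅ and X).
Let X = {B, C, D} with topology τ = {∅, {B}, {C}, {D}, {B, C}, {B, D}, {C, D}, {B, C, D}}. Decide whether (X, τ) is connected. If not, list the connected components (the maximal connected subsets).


(X, τ) is disconnected; components = [{B}, {C}, {D}].

Find clopen sets (U ∈ τ with X ∖ U ∈ τ):
  U = ∅, X ∖ U = {B, C, D} — both open, so U is clopen.
  U = {B}, X ∖ U = {C, D} — both open, so U is clopen.
  U = {C}, X ∖ U = {B, D} — both open, so U is clopen.
  U = {D}, X ∖ U = {B, C} — both open, so U is clopen.
  U = {B, C}, X ∖ U = {D} — both open, so U is clopen.
  U = {B, D}, X ∖ U = {C} — both open, so U is clopen.
  U = {C, D}, X ∖ U = {B} — both open, so U is clopen.
  U = {B, C, D}, X ∖ U = ∅ — both open, so U is clopen.
Nontrivial clopen(s) exist: e.g. {C}. So (X, τ) is disconnected.
Compute connected components by grouping points that agree on all clopens:
  component: {B}
  component: {C}
  component: {D}


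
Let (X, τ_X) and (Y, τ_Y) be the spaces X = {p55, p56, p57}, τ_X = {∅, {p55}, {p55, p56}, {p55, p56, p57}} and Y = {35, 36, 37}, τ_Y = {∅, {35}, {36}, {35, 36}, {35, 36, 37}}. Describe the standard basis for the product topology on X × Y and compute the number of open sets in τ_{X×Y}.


Basis B = {∅ × ∅, {p55} × {35}, {p55} × {36}, {p55} × {35, 36}, {p55, p56} × {35}, {p55, p56} × {36}, {p55} × {35, 36, 37}, {p55, p56, p57} × {35}, {p55, p56, p57} × {36}, {p55, p56} × {35, 36}, {p55, p56} × {35, 36, 37}, {p55, p56, p57} × {35, 36}, {p55, p56, p57} × {35, 36, 37}}; |τ_{X×Y}| = 30.

Enumerate products U × V with U ∈ τ_X, V ∈ τ_Y (deduplicated):
  ∅ × ∅ = {} (∅)
  {p55} × {35} = {(p55,35)}
  {p55} × {36} = {(p55,36)}
  {p55} × {35, 36} = {(p55,35), (p55,36)}
  {p55, p56} × {35} = {(p55,35), (p56,35)}
  {p55, p56} × {36} = {(p55,36), (p56,36)}
  {p55} × {35, 36, 37} = {(p55,35), (p55,36), (p55,37)}
  {p55, p56, p57} × {35} = {(p55,35), (p56,35), (p57,35)}
  {p55, p56, p57} × {36} = {(p55,36), (p56,36), (p57,36)}
  {p55, p56} × {35, 36} = {(p55,35), (p55,36), (p56,35), (p56,36)}
  {p55, p56} × {35, 36, 37} = {(p55,35), (p55,36), (p55,37), (p56,35), (p56,36), (p56,37)}
  {p55, p56, p57} × {35, 36} = {(p55,35), (p55,36), (p56,35), (p56,36), (p57,35), (p57,36)}
  {p55, p56, p57} × {35, 36, 37} = {(p55,35), (p55,36), (p55,37), (p56,35), (p56,36), (p56,37), (p57,35), (p57,36), (p57,37)}
These 13 distinct sets form the basis B.
Close under arbitrary unions to get τ_{X×Y}; counting gives |τ_{X×Y}| = 30.


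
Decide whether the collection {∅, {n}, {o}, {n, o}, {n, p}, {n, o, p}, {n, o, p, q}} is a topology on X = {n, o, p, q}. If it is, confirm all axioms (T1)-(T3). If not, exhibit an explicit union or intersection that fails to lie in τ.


τ IS a topology on X.

Axiom (T1): ∅ ∈ τ? Yes; X ∈ τ? Yes.
Axiom (T2/T3): check pairwise unions and intersections of members of τ.
All pairwise intersections and unions checked — each lies in τ. Therefore τ satisfies (T1), (T2), (T3): it IS a topology on X.


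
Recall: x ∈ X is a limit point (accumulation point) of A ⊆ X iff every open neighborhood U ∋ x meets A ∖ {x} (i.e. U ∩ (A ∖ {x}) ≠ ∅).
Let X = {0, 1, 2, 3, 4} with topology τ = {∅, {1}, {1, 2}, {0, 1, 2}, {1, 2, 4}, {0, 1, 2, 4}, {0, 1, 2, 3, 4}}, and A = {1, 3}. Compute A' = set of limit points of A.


A' = {0, 2, 3, 4}

For each x ∈ X, list the open sets U ∈ τ with x ∈ U, then check whether U ∩ (A ∖ {x}) ≠ ∅ for every such U.
  x = 0: opens ∋ x are {0, 1, 2}, {0, 1, 2, 4}, {0, 1, 2, 3, 4}; each meets A ∖ {0}, so x IS a limit point.
  x = 1: open {1} ∋ x has {1} ∩ (A ∖ {1}) = ∅, so x is NOT a limit point.
  x = 2: opens ∋ x are {1, 2}, {0, 1, 2}, {1, 2, 4}, {0, 1, 2, 4}, {0, 1, 2, 3, 4}; each meets A ∖ {2}, so x IS a limit point.
  x = 3: opens ∋ x are {0, 1, 2, 3, 4}; each meets A ∖ {3}, so x IS a limit point.
  x = 4: opens ∋ x are {1, 2, 4}, {0, 1, 2, 4}, {0, 1, 2, 3, 4}; each meets A ∖ {4}, so x IS a limit point.
Collecting: A' = {0, 2, 3, 4}.


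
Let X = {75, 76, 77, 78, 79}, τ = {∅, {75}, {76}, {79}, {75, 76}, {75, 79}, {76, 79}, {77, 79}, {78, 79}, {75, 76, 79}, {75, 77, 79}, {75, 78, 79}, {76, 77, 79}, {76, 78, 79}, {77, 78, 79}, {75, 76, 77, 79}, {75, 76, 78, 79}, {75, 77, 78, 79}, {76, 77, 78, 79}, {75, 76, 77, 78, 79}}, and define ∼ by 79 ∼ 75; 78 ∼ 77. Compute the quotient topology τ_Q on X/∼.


X/∼ = {[75=79], [76], [77=78]}; |τ_Q| = 6.

Equivalence classes: [75=79], [76], [77=78].
Quotient map π: X → X/∼ sends 75 ↦ [75=79], 76 ↦ [76], 77 ↦ [77=78], 78 ↦ [77=78], 79 ↦ [75=79].
For each subset V ⊆ X/∼, compute π^{-1}(V) ⊆ X and check whether π^{-1}(V) ∈ τ. V is open in τ_Q iff π^{-1}(V) ∈ τ.
  V = {}: π^{-1}(V) = ∅ ∈ τ ✓.
  V = {[75=79]}: π^{-1}(V) = {75, 79} ∈ τ ✓.
  V = {[76]}: π^{-1}(V) = {76} ∈ τ ✓.
  V = {[75=79], [76]}: π^{-1}(V) = {75, 76, 79} ∈ τ ✓.
  V = {[77=78]}: π^{-1}(V) = {77, 78} ∉ τ ✗.
  V = {[75=79], [77=78]}: π^{-1}(V) = {75, 77, 78, 79} ∈ τ ✓.
  V = {[76], [77=78]}: π^{-1}(V) = {76, 77, 78} ∉ τ ✗.
  V = {[75=79], [76], [77=78]}: π^{-1}(V) = {75, 76, 77, 78, 79} ∈ τ ✓.
Open sets in the quotient: τ_Q = {{}, {[75=79]}, {[76]}, {[75=79], [76]}, {[75=79], [77=78]}, {[75=79], [76], [77=78]}} (6 elements).


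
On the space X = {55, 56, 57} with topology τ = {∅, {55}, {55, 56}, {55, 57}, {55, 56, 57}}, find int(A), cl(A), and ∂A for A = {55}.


int(A) = {55}, cl(A) = {55, 56, 57}, ∂A = {56, 57}.

Closed sets in (X, τ) are complements of opens:
  closed(X, τ) = {∅, {56}, {57}, {56, 57}, {55, 56, 57}}.
int(A) = ⋃ {U ∈ τ : U ⊆ A}. Opens contained in A: ∅, {55}.
Taking the union of these: int(A) = {55}.
cl(A) = ⋂ {C closed : A ⊆ C}. Closed sets containing A: {55, 56, 57}.
Intersecting these: cl(A) = {55, 56, 57}.
∂A = cl(A) ∖ int(A) = {55, 56, 57} ∖ {55} = {56, 57}.


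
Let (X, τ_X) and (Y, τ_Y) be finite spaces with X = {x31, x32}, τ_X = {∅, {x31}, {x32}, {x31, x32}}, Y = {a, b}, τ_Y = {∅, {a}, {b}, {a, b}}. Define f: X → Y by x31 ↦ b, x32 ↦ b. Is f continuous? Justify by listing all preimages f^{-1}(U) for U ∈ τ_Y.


f IS continuous.

Compute f^{-1}(U) for each U ∈ τ_Y:
  U = ∅: f^{-1}(U) = ∅ ∈ τ_X ✓.
  U = {a}: f^{-1}(U) = ∅ ∈ τ_X ✓.
  U = {b}: f^{-1}(U) = {x31, x32} ∈ τ_X ✓.
  U = {a, b}: f^{-1}(U) = {x31, x32} ∈ τ_X ✓.
Every preimage lies in τ_X, so f IS continuous.


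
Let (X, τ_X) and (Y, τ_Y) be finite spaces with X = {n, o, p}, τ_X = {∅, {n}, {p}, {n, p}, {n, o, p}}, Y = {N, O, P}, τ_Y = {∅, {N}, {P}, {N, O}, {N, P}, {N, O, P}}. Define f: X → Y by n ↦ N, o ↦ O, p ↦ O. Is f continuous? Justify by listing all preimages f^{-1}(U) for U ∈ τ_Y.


f IS continuous.

Compute f^{-1}(U) for each U ∈ τ_Y:
  U = ∅: f^{-1}(U) = ∅ ∈ τ_X ✓.
  U = {N}: f^{-1}(U) = {n} ∈ τ_X ✓.
  U = {P}: f^{-1}(U) = ∅ ∈ τ_X ✓.
  U = {N, O}: f^{-1}(U) = {n, o, p} ∈ τ_X ✓.
  U = {N, P}: f^{-1}(U) = {n} ∈ τ_X ✓.
  U = {N, O, P}: f^{-1}(U) = {n, o, p} ∈ τ_X ✓.
Every preimage lies in τ_X, so f IS continuous.


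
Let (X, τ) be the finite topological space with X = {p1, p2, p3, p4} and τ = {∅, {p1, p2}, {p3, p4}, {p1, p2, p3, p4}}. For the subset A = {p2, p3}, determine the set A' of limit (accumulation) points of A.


A' = {p1, p4}

For each x ∈ X, list the open sets U ∈ τ with x ∈ U, then check whether U ∩ (A ∖ {x}) ≠ ∅ for every such U.
  x = p1: opens ∋ x are {p1, p2}, {p1, p2, p3, p4}; each meets A ∖ {p1}, so x IS a limit point.
  x = p2: open {p1, p2} ∋ x has {p1, p2} ∩ (A ∖ {p2}) = ∅, so x is NOT a limit point.
  x = p3: open {p3, p4} ∋ x has {p3, p4} ∩ (A ∖ {p3}) = ∅, so x is NOT a limit point.
  x = p4: opens ∋ x are {p3, p4}, {p1, p2, p3, p4}; each meets A ∖ {p4}, so x IS a limit point.
Collecting: A' = {p1, p4}.


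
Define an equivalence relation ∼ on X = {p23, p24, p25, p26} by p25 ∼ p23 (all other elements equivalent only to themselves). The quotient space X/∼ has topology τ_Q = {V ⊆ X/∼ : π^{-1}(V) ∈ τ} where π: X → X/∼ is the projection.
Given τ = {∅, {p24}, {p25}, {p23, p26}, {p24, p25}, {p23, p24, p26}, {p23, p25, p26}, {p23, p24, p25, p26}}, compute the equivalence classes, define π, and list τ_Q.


X/∼ = {[p23=p25], [p24], [p26]}; |τ_Q| = 4.

Equivalence classes: [p23=p25], [p24], [p26].
Quotient map π: X → X/∼ sends p23 ↦ [p23=p25], p24 ↦ [p24], p25 ↦ [p23=p25], p26 ↦ [p26].
For each subset V ⊆ X/∼, compute π^{-1}(V) ⊆ X and check whether π^{-1}(V) ∈ τ. V is open in τ_Q iff π^{-1}(V) ∈ τ.
  V = {}: π^{-1}(V) = ∅ ∈ τ ✓.
  V = {[p23=p25]}: π^{-1}(V) = {p23, p25} ∉ τ ✗.
  V = {[p24]}: π^{-1}(V) = {p24} ∈ τ ✓.
  V = {[p23=p25], [p24]}: π^{-1}(V) = {p23, p24, p25} ∉ τ ✗.
  V = {[p26]}: π^{-1}(V) = {p26} ∉ τ ✗.
  V = {[p23=p25], [p26]}: π^{-1}(V) = {p23, p25, p26} ∈ τ ✓.
  V = {[p24], [p26]}: π^{-1}(V) = {p24, p26} ∉ τ ✗.
  V = {[p23=p25], [p24], [p26]}: π^{-1}(V) = {p23, p24, p25, p26} ∈ τ ✓.
Open sets in the quotient: τ_Q = {{}, {[p24]}, {[p23=p25], [p26]}, {[p23=p25], [p24], [p26]}} (4 elements).


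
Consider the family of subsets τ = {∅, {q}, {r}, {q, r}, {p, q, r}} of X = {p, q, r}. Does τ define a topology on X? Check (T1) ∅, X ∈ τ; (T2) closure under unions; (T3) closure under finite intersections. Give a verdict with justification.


τ IS a topology on X.

Axiom (T1): ∅ ∈ τ? Yes; X ∈ τ? Yes.
Axiom (T2/T3): check pairwise unions and intersections of members of τ.
All pairwise intersections and unions checked — each lies in τ. Therefore τ satisfies (T1), (T2), (T3): it IS a topology on X.


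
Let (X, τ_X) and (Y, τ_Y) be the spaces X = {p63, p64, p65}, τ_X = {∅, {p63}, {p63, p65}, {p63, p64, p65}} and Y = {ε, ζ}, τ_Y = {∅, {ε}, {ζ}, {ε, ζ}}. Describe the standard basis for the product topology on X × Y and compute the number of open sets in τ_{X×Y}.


Basis B = {∅ × ∅, {p63} × {ε}, {p63} × {ζ}, {p63} × {ε, ζ}, {p63, p65} × {ε}, {p63, p65} × {ζ}, {p63, p64, p65} × {ε}, {p63, p64, p65} × {ζ}, {p63, p65} × {ε, ζ}, {p63, p64, p65} × {ε, ζ}}; |τ_{X×Y}| = 16.

Enumerate products U × V with U ∈ τ_X, V ∈ τ_Y (deduplicated):
  ∅ × ∅ = {} (∅)
  {p63} × {ε} = {(p63,ε)}
  {p63} × {ζ} = {(p63,ζ)}
  {p63} × {ε, ζ} = {(p63,ε), (p63,ζ)}
  {p63, p65} × {ε} = {(p63,ε), (p65,ε)}
  {p63, p65} × {ζ} = {(p63,ζ), (p65,ζ)}
  {p63, p64, p65} × {ε} = {(p63,ε), (p64,ε), (p65,ε)}
  {p63, p64, p65} × {ζ} = {(p63,ζ), (p64,ζ), (p65,ζ)}
  {p63, p65} × {ε, ζ} = {(p63,ε), (p63,ζ), (p65,ε), (p65,ζ)}
  {p63, p64, p65} × {ε, ζ} = {(p63,ε), (p63,ζ), (p64,ε), (p64,ζ), (p65,ε), (p65,ζ)}
These 10 distinct sets form the basis B.
Close under arbitrary unions to get τ_{X×Y}; counting gives |τ_{X×Y}| = 16.


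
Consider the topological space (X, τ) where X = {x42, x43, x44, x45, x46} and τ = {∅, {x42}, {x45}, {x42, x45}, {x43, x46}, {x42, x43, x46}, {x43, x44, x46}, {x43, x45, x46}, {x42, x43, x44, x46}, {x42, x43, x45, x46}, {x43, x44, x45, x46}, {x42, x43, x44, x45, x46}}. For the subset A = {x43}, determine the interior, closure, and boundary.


int(A) = ∅, cl(A) = {x43, x44, x46}, ∂A = {x43, x44, x46}.

Closed sets in (X, τ) are complements of opens:
  closed(X, τ) = {∅, {x42}, {x44}, {x45}, {x42, x44}, {x42, x45}, {x44, x45}, {x42, x44, x45}, {x43, x44, x46}, {x42, x43, x44, x46}, {x43, x44, x45, x46}, {x42, x43, x44, x45, x46}}.
int(A) = ⋃ {U ∈ τ : U ⊆ A}. Opens contained in A: ∅.
Taking the union of these: int(A) = ∅.
cl(A) = ⋂ {C closed : A ⊆ C}. Closed sets containing A: {x43, x44, x46}, {x42, x43, x44, x46}, {x43, x44, x45, x46}, {x42, x43, x44, x45, x46}.
Intersecting these: cl(A) = {x43, x44, x46}.
∂A = cl(A) ∖ int(A) = {x43, x44, x46} ∖ ∅ = {x43, x44, x46}.


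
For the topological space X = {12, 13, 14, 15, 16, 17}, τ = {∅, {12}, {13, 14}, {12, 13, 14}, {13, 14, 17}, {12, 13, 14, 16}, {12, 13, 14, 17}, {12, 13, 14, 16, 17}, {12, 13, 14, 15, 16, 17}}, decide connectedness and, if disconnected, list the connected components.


(X, τ) is connected.

Find clopen sets (U ∈ τ with X ∖ U ∈ τ):
  U = ∅, X ∖ U = {12, 13, 14, 15, 16, 17} — both open, so U is clopen.
  U = {12, 13, 14, 15, 16, 17}, X ∖ U = ∅ — both open, so U is clopen.
Only trivial clopens (∅ and X) exist, so (X, τ) is connected.
Compute connected components by grouping points that agree on all clopens:
  component: {12, 13, 14, 15, 16, 17}


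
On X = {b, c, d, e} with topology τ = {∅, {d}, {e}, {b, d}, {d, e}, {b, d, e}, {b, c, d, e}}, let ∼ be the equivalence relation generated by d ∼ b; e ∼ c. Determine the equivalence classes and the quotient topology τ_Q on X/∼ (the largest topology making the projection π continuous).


X/∼ = {[b=d], [c=e]}; |τ_Q| = 3.

Equivalence classes: [b=d], [c=e].
Quotient map π: X → X/∼ sends b ↦ [b=d], c ↦ [c=e], d ↦ [b=d], e ↦ [c=e].
For each subset V ⊆ X/∼, compute π^{-1}(V) ⊆ X and check whether π^{-1}(V) ∈ τ. V is open in τ_Q iff π^{-1}(V) ∈ τ.
  V = {}: π^{-1}(V) = ∅ ∈ τ ✓.
  V = {[b=d]}: π^{-1}(V) = {b, d} ∈ τ ✓.
  V = {[c=e]}: π^{-1}(V) = {c, e} ∉ τ ✗.
  V = {[b=d], [c=e]}: π^{-1}(V) = {b, c, d, e} ∈ τ ✓.
Open sets in the quotient: τ_Q = {{}, {[b=d]}, {[b=d], [c=e]}} (3 elements).


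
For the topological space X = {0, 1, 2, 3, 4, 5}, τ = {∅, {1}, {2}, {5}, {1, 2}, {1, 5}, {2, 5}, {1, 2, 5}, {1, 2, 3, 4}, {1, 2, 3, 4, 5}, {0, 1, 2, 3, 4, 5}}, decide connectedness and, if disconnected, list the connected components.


(X, τ) is connected.

Find clopen sets (U ∈ τ with X ∖ U ∈ τ):
  U = ∅, X ∖ U = {0, 1, 2, 3, 4, 5} — both open, so U is clopen.
  U = {0, 1, 2, 3, 4, 5}, X ∖ U = ∅ — both open, so U is clopen.
Only trivial clopens (∅ and X) exist, so (X, τ) is connected.
Compute connected components by grouping points that agree on all clopens:
  component: {0, 1, 2, 3, 4, 5}


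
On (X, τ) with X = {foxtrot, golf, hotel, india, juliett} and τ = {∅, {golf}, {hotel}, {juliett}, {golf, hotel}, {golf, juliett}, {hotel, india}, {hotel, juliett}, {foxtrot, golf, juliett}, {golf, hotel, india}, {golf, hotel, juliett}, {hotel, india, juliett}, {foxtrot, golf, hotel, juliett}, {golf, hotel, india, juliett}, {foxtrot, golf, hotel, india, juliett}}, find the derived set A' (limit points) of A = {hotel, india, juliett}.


A' = {foxtrot, india}

For each x ∈ X, list the open sets U ∈ τ with x ∈ U, then check whether U ∩ (A ∖ {x}) ≠ ∅ for every such U.
  x = foxtrot: opens ∋ x are {foxtrot, golf, juliett}, {foxtrot, golf, hotel, juliett}, {foxtrot, golf, hotel, india, juliett}; each meets A ∖ {foxtrot}, so x IS a limit point.
  x = golf: open {golf} ∋ x has {golf} ∩ (A ∖ {golf}) = ∅, so x is NOT a limit point.
  x = hotel: open {hotel} ∋ x has {hotel} ∩ (A ∖ {hotel}) = ∅, so x is NOT a limit point.
  x = india: opens ∋ x are {hotel, india}, {golf, hotel, india}, {hotel, india, juliett}, {golf, hotel, india, juliett}, {foxtrot, golf, hotel, india, juliett}; each meets A ∖ {india}, so x IS a limit point.
  x = juliett: open {juliett} ∋ x has {juliett} ∩ (A ∖ {juliett}) = ∅, so x is NOT a limit point.
Collecting: A' = {foxtrot, india}.


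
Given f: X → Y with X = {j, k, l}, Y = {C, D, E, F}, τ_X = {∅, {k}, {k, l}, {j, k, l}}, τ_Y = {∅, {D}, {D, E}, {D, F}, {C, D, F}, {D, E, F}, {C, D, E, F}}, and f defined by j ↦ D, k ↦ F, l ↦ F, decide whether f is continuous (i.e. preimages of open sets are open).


f is NOT continuous.

Compute f^{-1}(U) for each U ∈ τ_Y:
  U = ∅: f^{-1}(U) = ∅ ∈ τ_X ✓.
  U = {D}: f^{-1}(U) = {j} ∉ τ_X ✗.
  U = {D, E}: f^{-1}(U) = {j} ∉ τ_X ✗.
  U = {D, F}: f^{-1}(U) = {j, k, l} ∈ τ_X ✓.
  U = {C, D, F}: f^{-1}(U) = {j, k, l} ∈ τ_X ✓.
  U = {D, E, F}: f^{-1}(U) = {j, k, l} ∈ τ_X ✓.
  U = {C, D, E, F}: f^{-1}(U) = {j, k, l} ∈ τ_X ✓.
Found U = {D} with f^{-1}(U) = {j} not in τ_X. Therefore f is NOT continuous.


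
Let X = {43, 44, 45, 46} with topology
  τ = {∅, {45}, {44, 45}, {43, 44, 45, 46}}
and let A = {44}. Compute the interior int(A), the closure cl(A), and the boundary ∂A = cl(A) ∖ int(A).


int(A) = ∅, cl(A) = {43, 44, 46}, ∂A = {43, 44, 46}.

Closed sets in (X, τ) are complements of opens:
  closed(X, τ) = {∅, {43, 46}, {43, 44, 46}, {43, 44, 45, 46}}.
int(A) = ⋃ {U ∈ τ : U ⊆ A}. Opens contained in A: ∅.
Taking the union of these: int(A) = ∅.
cl(A) = ⋂ {C closed : A ⊆ C}. Closed sets containing A: {43, 44, 46}, {43, 44, 45, 46}.
Intersecting these: cl(A) = {43, 44, 46}.
∂A = cl(A) ∖ int(A) = {43, 44, 46} ∖ ∅ = {43, 44, 46}.


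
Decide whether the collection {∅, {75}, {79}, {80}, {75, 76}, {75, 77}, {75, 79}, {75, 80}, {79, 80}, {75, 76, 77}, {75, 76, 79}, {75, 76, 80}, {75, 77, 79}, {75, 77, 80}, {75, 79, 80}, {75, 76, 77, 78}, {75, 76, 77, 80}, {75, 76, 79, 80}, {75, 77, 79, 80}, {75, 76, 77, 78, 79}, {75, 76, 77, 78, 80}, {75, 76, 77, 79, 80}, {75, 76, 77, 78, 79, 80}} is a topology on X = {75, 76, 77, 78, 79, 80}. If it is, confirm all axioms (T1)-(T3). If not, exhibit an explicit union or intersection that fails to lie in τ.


τ is NOT a topology on X.

Axiom (T1): ∅ ∈ τ? Yes; X ∈ τ? Yes.
Axiom (T2/T3): check pairwise unions and intersections of members of τ.
Counterexample for (T2): {79} ∪ {75, 76, 77} = {75, 76, 77, 79} ∉ τ. Therefore τ is NOT a topology.


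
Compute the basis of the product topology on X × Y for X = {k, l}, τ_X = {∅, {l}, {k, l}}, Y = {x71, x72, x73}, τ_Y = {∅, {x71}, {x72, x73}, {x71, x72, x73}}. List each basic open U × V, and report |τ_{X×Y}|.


Basis B = {∅ × ∅, {l} × {x71}, {k, l} × {x71}, {l} × {x72, x73}, {l} × {x71, x72, x73}, {k, l} × {x72, x73}, {k, l} × {x71, x72, x73}}; |τ_{X×Y}| = 9.

Enumerate products U × V with U ∈ τ_X, V ∈ τ_Y (deduplicated):
  ∅ × ∅ = {} (∅)
  {l} × {x71} = {(l,x71)}
  {k, l} × {x71} = {(k,x71), (l,x71)}
  {l} × {x72, x73} = {(l,x72), (l,x73)}
  {l} × {x71, x72, x73} = {(l,x71), (l,x72), (l,x73)}
  {k, l} × {x72, x73} = {(k,x72), (k,x73), (l,x72), (l,x73)}
  {k, l} × {x71, x72, x73} = {(k,x71), (k,x72), (k,x73), (l,x71), (l,x72), (l,x73)}
These 7 distinct sets form the basis B.
Close under arbitrary unions to get τ_{X×Y}; counting gives |τ_{X×Y}| = 9.


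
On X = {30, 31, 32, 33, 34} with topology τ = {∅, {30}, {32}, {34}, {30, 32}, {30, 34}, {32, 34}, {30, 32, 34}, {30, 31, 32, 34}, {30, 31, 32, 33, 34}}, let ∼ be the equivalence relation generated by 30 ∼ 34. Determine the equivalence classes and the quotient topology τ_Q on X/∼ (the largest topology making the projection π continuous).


X/∼ = {[30=34], [31], [32], [33]}; |τ_Q| = 6.

Equivalence classes: [30=34], [31], [32], [33].
Quotient map π: X → X/∼ sends 30 ↦ [30=34], 31 ↦ [31], 32 ↦ [32], 33 ↦ [33], 34 ↦ [30=34].
For each subset V ⊆ X/∼, compute π^{-1}(V) ⊆ X and check whether π^{-1}(V) ∈ τ. V is open in τ_Q iff π^{-1}(V) ∈ τ.
  V = {}: π^{-1}(V) = ∅ ∈ τ ✓.
  V = {[30=34]}: π^{-1}(V) = {30, 34} ∈ τ ✓.
  V = {[31]}: π^{-1}(V) = {31} ∉ τ ✗.
  V = {[30=34], [31]}: π^{-1}(V) = {30, 31, 34} ∉ τ ✗.
  V = {[32]}: π^{-1}(V) = {32} ∈ τ ✓.
  V = {[30=34], [32]}: π^{-1}(V) = {30, 32, 34} ∈ τ ✓.
  V = {[31], [32]}: π^{-1}(V) = {31, 32} ∉ τ ✗.
  V = {[30=34], [31], [32]}: π^{-1}(V) = {30, 31, 32, 34} ∈ τ ✓.
  V = {[33]}: π^{-1}(V) = {33} ∉ τ ✗.
  V = {[30=34], [33]}: π^{-1}(V) = {30, 33, 34} ∉ τ ✗.
  V = {[31], [33]}: π^{-1}(V) = {31, 33} ∉ τ ✗.
  V = {[30=34], [31], [33]}: π^{-1}(V) = {30, 31, 33, 34} ∉ τ ✗.
  V = {[32], [33]}: π^{-1}(V) = {32, 33} ∉ τ ✗.
  V = {[30=34], [32], [33]}: π^{-1}(V) = {30, 32, 33, 34} ∉ τ ✗.
  V = {[31], [32], [33]}: π^{-1}(V) = {31, 32, 33} ∉ τ ✗.
  V = {[30=34], [31], [32], [33]}: π^{-1}(V) = {30, 31, 32, 33, 34} ∈ τ ✓.
Open sets in the quotient: τ_Q = {{}, {[30=34]}, {[32]}, {[30=34], [32]}, {[30=34], [31], [32]}, {[30=34], [31], [32], [33]}} (6 elements).


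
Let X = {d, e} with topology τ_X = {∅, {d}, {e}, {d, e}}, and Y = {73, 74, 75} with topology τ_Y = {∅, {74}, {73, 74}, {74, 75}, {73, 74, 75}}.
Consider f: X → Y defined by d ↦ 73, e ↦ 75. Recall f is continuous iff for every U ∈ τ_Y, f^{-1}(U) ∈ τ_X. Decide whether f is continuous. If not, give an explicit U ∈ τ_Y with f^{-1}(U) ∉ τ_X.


f IS continuous.

Compute f^{-1}(U) for each U ∈ τ_Y:
  U = ∅: f^{-1}(U) = ∅ ∈ τ_X ✓.
  U = {74}: f^{-1}(U) = ∅ ∈ τ_X ✓.
  U = {73, 74}: f^{-1}(U) = {d} ∈ τ_X ✓.
  U = {74, 75}: f^{-1}(U) = {e} ∈ τ_X ✓.
  U = {73, 74, 75}: f^{-1}(U) = {d, e} ∈ τ_X ✓.
Every preimage lies in τ_X, so f IS continuous.


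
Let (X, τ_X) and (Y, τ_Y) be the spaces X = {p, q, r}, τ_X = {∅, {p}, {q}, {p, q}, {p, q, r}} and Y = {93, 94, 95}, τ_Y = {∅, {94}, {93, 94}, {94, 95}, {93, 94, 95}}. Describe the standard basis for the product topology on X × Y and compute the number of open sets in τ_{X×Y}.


Basis B = {∅ × ∅, {p} × {94}, {q} × {94}, {p} × {93, 94}, {p} × {94, 95}, {p, q} × {94}, {q} × {93, 94}, {q} × {94, 95}, {p} × {93, 94, 95}, {p, q, r} × {94}, {q} × {93, 94, 95}, {p, q} × {93, 94}, {p, q} × {94, 95}, {p, q} × {93, 94, 95}, {p, q, r} × {93, 94}, {p, q, r} × {94, 95}, {p, q, r} × {93, 94, 95}}; |τ_{X×Y}| = 50.

Enumerate products U × V with U ∈ τ_X, V ∈ τ_Y (deduplicated):
  ∅ × ∅ = {} (∅)
  {p} × {94} = {(p,94)}
  {q} × {94} = {(q,94)}
  {p} × {93, 94} = {(p,93), (p,94)}
  {p} × {94, 95} = {(p,94), (p,95)}
  {p, q} × {94} = {(p,94), (q,94)}
  {q} × {93, 94} = {(q,93), (q,94)}
  {q} × {94, 95} = {(q,94), (q,95)}
  {p} × {93, 94, 95} = {(p,93), (p,94), (p,95)}
  {p, q, r} × {94} = {(p,94), (q,94), (r,94)}
  {q} × {93, 94, 95} = {(q,93), (q,94), (q,95)}
  {p, q} × {93, 94} = {(p,93), (p,94), (q,93), (q,94)}
  {p, q} × {94, 95} = {(p,94), (p,95), (q,94), (q,95)}
  {p, q} × {93, 94, 95} = {(p,93), (p,94), (p,95), (q,93), (q,94), (q,95)}
  {p, q, r} × {93, 94} = {(p,93), (p,94), (q,93), (q,94), (r,93), (r,94)}
  {p, q, r} × {94, 95} = {(p,94), (p,95), (q,94), (q,95), (r,94), (r,95)}
  {p, q, r} × {93, 94, 95} = {(p,93), (p,94), (p,95), (q,93), (q,94), (q,95), (r,93), (r,94), (r,95)}
These 17 distinct sets form the basis B.
Close under arbitrary unions to get τ_{X×Y}; counting gives |τ_{X×Y}| = 50.


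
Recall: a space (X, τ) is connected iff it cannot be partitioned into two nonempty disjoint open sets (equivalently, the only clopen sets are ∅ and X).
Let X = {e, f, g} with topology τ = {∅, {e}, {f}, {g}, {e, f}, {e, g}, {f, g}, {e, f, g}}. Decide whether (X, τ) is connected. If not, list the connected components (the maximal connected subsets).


(X, τ) is disconnected; components = [{e}, {f}, {g}].

Find clopen sets (U ∈ τ with X ∖ U ∈ τ):
  U = ∅, X ∖ U = {e, f, g} — both open, so U is clopen.
  U = {e}, X ∖ U = {f, g} — both open, so U is clopen.
  U = {f}, X ∖ U = {e, g} — both open, so U is clopen.
  U = {g}, X ∖ U = {e, f} — both open, so U is clopen.
  U = {e, f}, X ∖ U = {g} — both open, so U is clopen.
  U = {e, g}, X ∖ U = {f} — both open, so U is clopen.
  U = {f, g}, X ∖ U = {e} — both open, so U is clopen.
  U = {e, f, g}, X ∖ U = ∅ — both open, so U is clopen.
Nontrivial clopen(s) exist: e.g. {f}. So (X, τ) is disconnected.
Compute connected components by grouping points that agree on all clopens:
  component: {e}
  component: {f}
  component: {g}


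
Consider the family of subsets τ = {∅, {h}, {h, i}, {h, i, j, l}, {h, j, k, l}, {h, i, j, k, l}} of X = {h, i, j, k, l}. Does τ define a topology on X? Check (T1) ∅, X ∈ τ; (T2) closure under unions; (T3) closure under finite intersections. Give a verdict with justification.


τ is NOT a topology on X.

Axiom (T1): ∅ ∈ τ? Yes; X ∈ τ? Yes.
Axiom (T2/T3): check pairwise unions and intersections of members of τ.
Counterexample for (T3): {h, i, j, l} ∩ {h, j, k, l} = {h, j, l} ∉ τ. Therefore τ is NOT a topology.


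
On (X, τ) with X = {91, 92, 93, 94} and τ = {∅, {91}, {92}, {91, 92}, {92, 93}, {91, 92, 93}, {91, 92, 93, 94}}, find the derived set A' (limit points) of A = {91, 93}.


A' = {94}

For each x ∈ X, list the open sets U ∈ τ with x ∈ U, then check whether U ∩ (A ∖ {x}) ≠ ∅ for every such U.
  x = 91: open {91} ∋ x has {91} ∩ (A ∖ {91}) = ∅, so x is NOT a limit point.
  x = 92: open {92} ∋ x has {92} ∩ (A ∖ {92}) = ∅, so x is NOT a limit point.
  x = 93: open {92, 93} ∋ x has {92, 93} ∩ (A ∖ {93}) = ∅, so x is NOT a limit point.
  x = 94: opens ∋ x are {91, 92, 93, 94}; each meets A ∖ {94}, so x IS a limit point.
Collecting: A' = {94}.


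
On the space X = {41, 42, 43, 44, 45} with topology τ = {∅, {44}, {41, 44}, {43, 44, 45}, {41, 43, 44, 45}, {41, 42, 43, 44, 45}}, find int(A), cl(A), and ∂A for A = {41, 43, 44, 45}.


int(A) = {41, 43, 44, 45}, cl(A) = {41, 42, 43, 44, 45}, ∂A = {42}.

Closed sets in (X, τ) are complements of opens:
  closed(X, τ) = {∅, {42}, {41, 42}, {42, 43, 45}, {41, 42, 43, 45}, {41, 42, 43, 44, 45}}.
int(A) = ⋃ {U ∈ τ : U ⊆ A}. Opens contained in A: ∅, {44}, {41, 44}, {43, 44, 45}, {41, 43, 44, 45}.
Taking the union of these: int(A) = {41, 43, 44, 45}.
cl(A) = ⋂ {C closed : A ⊆ C}. Closed sets containing A: {41, 42, 43, 44, 45}.
Intersecting these: cl(A) = {41, 42, 43, 44, 45}.
∂A = cl(A) ∖ int(A) = {41, 42, 43, 44, 45} ∖ {41, 43, 44, 45} = {42}.


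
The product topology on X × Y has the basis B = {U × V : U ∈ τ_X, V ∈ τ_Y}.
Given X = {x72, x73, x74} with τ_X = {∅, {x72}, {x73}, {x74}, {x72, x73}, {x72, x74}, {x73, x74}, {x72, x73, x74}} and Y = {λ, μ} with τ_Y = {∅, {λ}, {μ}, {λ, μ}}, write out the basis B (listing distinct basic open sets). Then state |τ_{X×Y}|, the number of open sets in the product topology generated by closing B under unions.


Basis B = {∅ × ∅, {x72} × {λ}, {x72} × {μ}, {x73} × {λ}, {x73} × {μ}, {x74} × {λ}, {x74} × {μ}, {x72} × {λ, μ}, {x72, x73} × {λ}, {x72, x74} × {λ}, {x72, x73} × {μ}, {x72, x74} × {μ}, {x73} × {λ, μ}, {x73, x74} × {λ}, {x73, x74} × {μ}, {x74} × {λ, μ}, {x72, x73, x74} × {λ}, {x72, x73, x74} × {μ}, {x72, x73} × {λ, μ}, {x72, x74} × {λ, μ}, {x73, x74} × {λ, μ}, {x72, x73, x74} × {λ, μ}}; |τ_{X×Y}| = 64.

Enumerate products U × V with U ∈ τ_X, V ∈ τ_Y (deduplicated):
  ∅ × ∅ = {} (∅)
  {x72} × {λ} = {(x72,λ)}
  {x72} × {μ} = {(x72,μ)}
  {x73} × {λ} = {(x73,λ)}
  {x73} × {μ} = {(x73,μ)}
  {x74} × {λ} = {(x74,λ)}
  {x74} × {μ} = {(x74,μ)}
  {x72} × {λ, μ} = {(x72,λ), (x72,μ)}
  {x72, x73} × {λ} = {(x72,λ), (x73,λ)}
  {x72, x74} × {λ} = {(x72,λ), (x74,λ)}
  {x72, x73} × {μ} = {(x72,μ), (x73,μ)}
  {x72, x74} × {μ} = {(x72,μ), (x74,μ)}
  {x73} × {λ, μ} = {(x73,λ), (x73,μ)}
  {x73, x74} × {λ} = {(x73,λ), (x74,λ)}
  {x73, x74} × {μ} = {(x73,μ), (x74,μ)}
  {x74} × {λ, μ} = {(x74,λ), (x74,μ)}
  {x72, x73, x74} × {λ} = {(x72,λ), (x73,λ), (x74,λ)}
  {x72, x73, x74} × {μ} = {(x72,μ), (x73,μ), (x74,μ)}
  {x72, x73} × {λ, μ} = {(x72,λ), (x72,μ), (x73,λ), (x73,μ)}
  {x72, x74} × {λ, μ} = {(x72,λ), (x72,μ), (x74,λ), (x74,μ)}
  {x73, x74} × {λ, μ} = {(x73,λ), (x73,μ), (x74,λ), (x74,μ)}
  {x72, x73, x74} × {λ, μ} = {(x72,λ), (x72,μ), (x73,λ), (x73,μ), (x74,λ), (x74,μ)}
These 22 distinct sets form the basis B.
Close under arbitrary unions to get τ_{X×Y}; counting gives |τ_{X×Y}| = 64.


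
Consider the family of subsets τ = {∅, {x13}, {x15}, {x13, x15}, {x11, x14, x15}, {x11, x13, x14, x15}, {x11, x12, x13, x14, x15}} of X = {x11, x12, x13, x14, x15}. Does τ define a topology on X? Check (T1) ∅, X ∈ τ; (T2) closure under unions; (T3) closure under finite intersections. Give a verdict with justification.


τ IS a topology on X.

Axiom (T1): ∅ ∈ τ? Yes; X ∈ τ? Yes.
Axiom (T2/T3): check pairwise unions and intersections of members of τ.
All pairwise intersections and unions checked — each lies in τ. Therefore τ satisfies (T1), (T2), (T3): it IS a topology on X.


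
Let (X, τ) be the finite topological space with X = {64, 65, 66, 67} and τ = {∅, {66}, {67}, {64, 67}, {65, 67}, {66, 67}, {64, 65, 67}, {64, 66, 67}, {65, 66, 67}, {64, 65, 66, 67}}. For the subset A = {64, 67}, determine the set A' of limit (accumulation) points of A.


A' = {64, 65}

For each x ∈ X, list the open sets U ∈ τ with x ∈ U, then check whether U ∩ (A ∖ {x}) ≠ ∅ for every such U.
  x = 64: opens ∋ x are {64, 67}, {64, 65, 67}, {64, 66, 67}, {64, 65, 66, 67}; each meets A ∖ {64}, so x IS a limit point.
  x = 65: opens ∋ x are {65, 67}, {64, 65, 67}, {65, 66, 67}, {64, 65, 66, 67}; each meets A ∖ {65}, so x IS a limit point.
  x = 66: open {66} ∋ x has {66} ∩ (A ∖ {66}) = ∅, so x is NOT a limit point.
  x = 67: open {67} ∋ x has {67} ∩ (A ∖ {67}) = ∅, so x is NOT a limit point.
Collecting: A' = {64, 65}.


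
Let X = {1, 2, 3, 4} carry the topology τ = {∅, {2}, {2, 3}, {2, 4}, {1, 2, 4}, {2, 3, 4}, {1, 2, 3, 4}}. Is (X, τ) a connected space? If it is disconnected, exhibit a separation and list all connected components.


(X, τ) is connected.

Find clopen sets (U ∈ τ with X ∖ U ∈ τ):
  U = ∅, X ∖ U = {1, 2, 3, 4} — both open, so U is clopen.
  U = {1, 2, 3, 4}, X ∖ U = ∅ — both open, so U is clopen.
Only trivial clopens (∅ and X) exist, so (X, τ) is connected.
Compute connected components by grouping points that agree on all clopens:
  component: {1, 2, 3, 4}


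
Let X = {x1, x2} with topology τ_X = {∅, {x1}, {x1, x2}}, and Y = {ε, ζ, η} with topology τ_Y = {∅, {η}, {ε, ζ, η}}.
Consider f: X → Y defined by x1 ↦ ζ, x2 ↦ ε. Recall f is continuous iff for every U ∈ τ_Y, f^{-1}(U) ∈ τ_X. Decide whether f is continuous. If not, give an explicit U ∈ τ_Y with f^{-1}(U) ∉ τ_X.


f IS continuous.

Compute f^{-1}(U) for each U ∈ τ_Y:
  U = ∅: f^{-1}(U) = ∅ ∈ τ_X ✓.
  U = {η}: f^{-1}(U) = ∅ ∈ τ_X ✓.
  U = {ε, ζ, η}: f^{-1}(U) = {x1, x2} ∈ τ_X ✓.
Every preimage lies in τ_X, so f IS continuous.


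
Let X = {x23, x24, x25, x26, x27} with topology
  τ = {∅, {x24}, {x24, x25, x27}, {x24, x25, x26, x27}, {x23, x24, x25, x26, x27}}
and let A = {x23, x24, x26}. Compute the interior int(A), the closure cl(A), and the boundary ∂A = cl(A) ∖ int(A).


int(A) = {x24}, cl(A) = {x23, x24, x25, x26, x27}, ∂A = {x23, x25, x26, x27}.

Closed sets in (X, τ) are complements of opens:
  closed(X, τ) = {∅, {x23}, {x23, x26}, {x23, x25, x26, x27}, {x23, x24, x25, x26, x27}}.
int(A) = ⋃ {U ∈ τ : U ⊆ A}. Opens contained in A: ∅, {x24}.
Taking the union of these: int(A) = {x24}.
cl(A) = ⋂ {C closed : A ⊆ C}. Closed sets containing A: {x23, x24, x25, x26, x27}.
Intersecting these: cl(A) = {x23, x24, x25, x26, x27}.
∂A = cl(A) ∖ int(A) = {x23, x24, x25, x26, x27} ∖ {x24} = {x23, x25, x26, x27}.


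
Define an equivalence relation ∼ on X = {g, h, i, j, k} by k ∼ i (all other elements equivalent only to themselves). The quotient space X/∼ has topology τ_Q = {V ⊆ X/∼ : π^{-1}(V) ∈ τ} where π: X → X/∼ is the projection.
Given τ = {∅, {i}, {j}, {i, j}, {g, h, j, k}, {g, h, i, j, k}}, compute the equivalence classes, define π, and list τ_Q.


X/∼ = {[g], [h], [i=k], [j]}; |τ_Q| = 3.

Equivalence classes: [g], [h], [i=k], [j].
Quotient map π: X → X/∼ sends g ↦ [g], h ↦ [h], i ↦ [i=k], j ↦ [j], k ↦ [i=k].
For each subset V ⊆ X/∼, compute π^{-1}(V) ⊆ X and check whether π^{-1}(V) ∈ τ. V is open in τ_Q iff π^{-1}(V) ∈ τ.
  V = {}: π^{-1}(V) = ∅ ∈ τ ✓.
  V = {[g]}: π^{-1}(V) = {g} ∉ τ ✗.
  V = {[h]}: π^{-1}(V) = {h} ∉ τ ✗.
  V = {[g], [h]}: π^{-1}(V) = {g, h} ∉ τ ✗.
  V = {[i=k]}: π^{-1}(V) = {i, k} ∉ τ ✗.
  V = {[g], [i=k]}: π^{-1}(V) = {g, i, k} ∉ τ ✗.
  V = {[h], [i=k]}: π^{-1}(V) = {h, i, k} ∉ τ ✗.
  V = {[g], [h], [i=k]}: π^{-1}(V) = {g, h, i, k} ∉ τ ✗.
  V = {[j]}: π^{-1}(V) = {j} ∈ τ ✓.
  V = {[g], [j]}: π^{-1}(V) = {g, j} ∉ τ ✗.
  V = {[h], [j]}: π^{-1}(V) = {h, j} ∉ τ ✗.
  V = {[g], [h], [j]}: π^{-1}(V) = {g, h, j} ∉ τ ✗.
  V = {[i=k], [j]}: π^{-1}(V) = {i, j, k} ∉ τ ✗.
  V = {[g], [i=k], [j]}: π^{-1}(V) = {g, i, j, k} ∉ τ ✗.
  V = {[h], [i=k], [j]}: π^{-1}(V) = {h, i, j, k} ∉ τ ✗.
  V = {[g], [h], [i=k], [j]}: π^{-1}(V) = {g, h, i, j, k} ∈ τ ✓.
Open sets in the quotient: τ_Q = {{}, {[j]}, {[g], [h], [i=k], [j]}} (3 elements).


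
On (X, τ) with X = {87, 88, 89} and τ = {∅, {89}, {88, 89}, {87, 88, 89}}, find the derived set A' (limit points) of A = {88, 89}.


A' = {87, 88}

For each x ∈ X, list the open sets U ∈ τ with x ∈ U, then check whether U ∩ (A ∖ {x}) ≠ ∅ for every such U.
  x = 87: opens ∋ x are {87, 88, 89}; each meets A ∖ {87}, so x IS a limit point.
  x = 88: opens ∋ x are {88, 89}, {87, 88, 89}; each meets A ∖ {88}, so x IS a limit point.
  x = 89: open {89} ∋ x has {89} ∩ (A ∖ {89}) = ∅, so x is NOT a limit point.
Collecting: A' = {87, 88}.


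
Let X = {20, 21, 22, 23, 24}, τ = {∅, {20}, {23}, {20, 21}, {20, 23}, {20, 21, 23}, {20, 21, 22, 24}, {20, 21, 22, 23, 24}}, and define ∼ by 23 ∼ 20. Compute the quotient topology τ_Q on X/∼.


X/∼ = {[20=23], [21], [22], [24]}; |τ_Q| = 4.

Equivalence classes: [20=23], [21], [22], [24].
Quotient map π: X → X/∼ sends 20 ↦ [20=23], 21 ↦ [21], 22 ↦ [22], 23 ↦ [20=23], 24 ↦ [24].
For each subset V ⊆ X/∼, compute π^{-1}(V) ⊆ X and check whether π^{-1}(V) ∈ τ. V is open in τ_Q iff π^{-1}(V) ∈ τ.
  V = {}: π^{-1}(V) = ∅ ∈ τ ✓.
  V = {[20=23]}: π^{-1}(V) = {20, 23} ∈ τ ✓.
  V = {[21]}: π^{-1}(V) = {21} ∉ τ ✗.
  V = {[20=23], [21]}: π^{-1}(V) = {20, 21, 23} ∈ τ ✓.
  V = {[22]}: π^{-1}(V) = {22} ∉ τ ✗.
  V = {[20=23], [22]}: π^{-1}(V) = {20, 22, 23} ∉ τ ✗.
  V = {[21], [22]}: π^{-1}(V) = {21, 22} ∉ τ ✗.
  V = {[20=23], [21], [22]}: π^{-1}(V) = {20, 21, 22, 23} ∉ τ ✗.
  V = {[24]}: π^{-1}(V) = {24} ∉ τ ✗.
  V = {[20=23], [24]}: π^{-1}(V) = {20, 23, 24} ∉ τ ✗.
  V = {[21], [24]}: π^{-1}(V) = {21, 24} ∉ τ ✗.
  V = {[20=23], [21], [24]}: π^{-1}(V) = {20, 21, 23, 24} ∉ τ ✗.
  V = {[22], [24]}: π^{-1}(V) = {22, 24} ∉ τ ✗.
  V = {[20=23], [22], [24]}: π^{-1}(V) = {20, 22, 23, 24} ∉ τ ✗.
  V = {[21], [22], [24]}: π^{-1}(V) = {21, 22, 24} ∉ τ ✗.
  V = {[20=23], [21], [22], [24]}: π^{-1}(V) = {20, 21, 22, 23, 24} ∈ τ ✓.
Open sets in the quotient: τ_Q = {{}, {[20=23]}, {[20=23], [21]}, {[20=23], [21], [22], [24]}} (4 elements).
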